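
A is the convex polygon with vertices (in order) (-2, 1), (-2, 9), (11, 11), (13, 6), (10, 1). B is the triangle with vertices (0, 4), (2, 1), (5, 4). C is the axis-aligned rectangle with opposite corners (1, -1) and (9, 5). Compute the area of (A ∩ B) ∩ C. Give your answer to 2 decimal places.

6.75

The region (A ∩ B) ∩ C is the polygon with vertices (5,4), (2,1), (1,2.5), (1,4).
By the shoelace formula its area is 6.75.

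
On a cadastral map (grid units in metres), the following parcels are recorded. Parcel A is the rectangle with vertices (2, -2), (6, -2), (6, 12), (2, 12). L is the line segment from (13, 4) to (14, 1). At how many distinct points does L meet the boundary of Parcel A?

The segment lies entirely outside Parcel A and never meets its boundary.

0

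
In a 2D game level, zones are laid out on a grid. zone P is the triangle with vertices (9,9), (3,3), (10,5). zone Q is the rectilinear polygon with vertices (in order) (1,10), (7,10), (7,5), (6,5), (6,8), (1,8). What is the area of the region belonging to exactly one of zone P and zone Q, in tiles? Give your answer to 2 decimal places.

|zone P| = 15, |zone Q| = 15, |zone P∩zone Q| = 1.5.
|zone P △ zone Q| = |zone P| + |zone Q| − 2·|zone P∩zone Q| = 15 + 15 − 3 = 27.00.

27.00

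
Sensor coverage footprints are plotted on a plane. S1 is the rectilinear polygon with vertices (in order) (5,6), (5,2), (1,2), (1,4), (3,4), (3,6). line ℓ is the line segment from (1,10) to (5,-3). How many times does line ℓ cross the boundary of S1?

2

The segment meets the boundary at (3.462,2), (2.846,4).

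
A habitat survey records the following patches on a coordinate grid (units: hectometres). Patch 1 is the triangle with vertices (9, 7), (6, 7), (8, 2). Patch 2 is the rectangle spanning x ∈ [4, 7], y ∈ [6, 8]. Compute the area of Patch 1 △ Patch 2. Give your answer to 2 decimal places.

|Patch 1| = 7.5, |Patch 2| = 6, |Patch 1∩Patch 2| = 0.8.
|Patch 1 △ Patch 2| = |Patch 1| + |Patch 2| − 2·|Patch 1∩Patch 2| = 7.5 + 6 − 1.6 = 11.90.

11.90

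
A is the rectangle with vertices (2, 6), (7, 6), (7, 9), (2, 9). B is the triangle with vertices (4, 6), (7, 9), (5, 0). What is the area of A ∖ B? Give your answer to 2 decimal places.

|A| = 15, |A∩B| = 3.5.
|A ∖ B| = |A| − |A∩B| = 15 − 3.5 = 11.50.

11.50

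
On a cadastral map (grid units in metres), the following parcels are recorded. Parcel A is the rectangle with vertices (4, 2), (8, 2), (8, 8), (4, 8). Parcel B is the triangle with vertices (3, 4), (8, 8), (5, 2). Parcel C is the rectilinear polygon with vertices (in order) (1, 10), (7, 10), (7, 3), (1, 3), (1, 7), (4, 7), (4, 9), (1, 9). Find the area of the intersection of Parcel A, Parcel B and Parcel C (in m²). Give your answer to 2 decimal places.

6.75

The intersection is the polygon with vertices (7,7.2), (7,6), (5.5,3), (4,3), (4,4.8).
By the shoelace formula its area is 6.75.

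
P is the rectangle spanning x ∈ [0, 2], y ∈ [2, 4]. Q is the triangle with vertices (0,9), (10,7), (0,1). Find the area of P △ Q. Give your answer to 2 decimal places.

36.07

|P| = 4, |Q| = 40, |P∩Q| = 3.9667.
|P △ Q| = |P| + |Q| − 2·|P∩Q| = 4 + 40 − 7.9333 = 36.07.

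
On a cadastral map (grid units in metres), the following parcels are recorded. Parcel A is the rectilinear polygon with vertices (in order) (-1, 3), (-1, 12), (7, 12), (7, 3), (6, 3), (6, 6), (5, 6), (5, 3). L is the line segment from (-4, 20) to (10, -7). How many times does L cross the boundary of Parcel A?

The segment meets the boundary at (4.815,3), (0.148,12).

2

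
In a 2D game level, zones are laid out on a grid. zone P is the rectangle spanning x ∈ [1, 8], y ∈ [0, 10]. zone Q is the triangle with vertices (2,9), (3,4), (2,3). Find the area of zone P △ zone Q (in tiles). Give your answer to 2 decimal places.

|zone P| = 70, |zone Q| = 3, |zone P∩zone Q| = 3.
|zone P △ zone Q| = |zone P| + |zone Q| − 2·|zone P∩zone Q| = 70 + 3 − 6 = 67.00.

67.00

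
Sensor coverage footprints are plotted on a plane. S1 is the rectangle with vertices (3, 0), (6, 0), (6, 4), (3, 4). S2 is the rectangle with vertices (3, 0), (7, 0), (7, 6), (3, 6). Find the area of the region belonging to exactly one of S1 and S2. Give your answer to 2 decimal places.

|S1∩S2|: x∈[3,6], y∈[0,4] → 3·4 = 12.
|S1 △ S2| = |S1| + |S2| − 2·|S1∩S2| = 12 + 24 − 24 = 12.00.

12.00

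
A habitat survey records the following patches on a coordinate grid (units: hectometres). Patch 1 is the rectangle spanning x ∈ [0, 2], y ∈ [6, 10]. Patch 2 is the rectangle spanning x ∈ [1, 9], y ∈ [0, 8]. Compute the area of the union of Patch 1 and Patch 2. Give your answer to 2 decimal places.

70.00

By inclusion–exclusion:
Individual areas: |Patch 1| = 8, |Patch 2| = 64.
|Patch 1∩Patch 2|: x∈[1,2], y∈[6,8] → 1·2 = 2.
|Patch 1 ∪ Patch 2| = 72 − 2 = 70.00.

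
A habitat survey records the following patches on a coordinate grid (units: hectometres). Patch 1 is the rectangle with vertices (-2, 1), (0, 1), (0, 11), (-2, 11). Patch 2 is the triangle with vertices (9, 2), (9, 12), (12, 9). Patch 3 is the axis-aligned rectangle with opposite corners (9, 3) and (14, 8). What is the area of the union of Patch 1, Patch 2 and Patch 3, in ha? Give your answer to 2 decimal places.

By inclusion–exclusion:
Individual areas: |Patch 1| = 20, |Patch 2| = 15, |Patch 3| = 25.
|Patch 1∩Patch 2| = 0.
|Patch 1∩Patch 3| = 0 (no overlap).
|Patch 2∩Patch 3| = 7.5.
|Patch 1∩Patch 2∩Patch 3| = 0.
|Patch 1 ∪ Patch 2 ∪ Patch 3| = 60 − 7.5 + 0 = 52.50.

52.50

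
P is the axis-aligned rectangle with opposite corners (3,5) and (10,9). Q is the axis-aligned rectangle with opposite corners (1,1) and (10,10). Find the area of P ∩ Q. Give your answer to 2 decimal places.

|P∩Q|: x∈[3,10], y∈[5,9] → 7·4 = 28.

28.00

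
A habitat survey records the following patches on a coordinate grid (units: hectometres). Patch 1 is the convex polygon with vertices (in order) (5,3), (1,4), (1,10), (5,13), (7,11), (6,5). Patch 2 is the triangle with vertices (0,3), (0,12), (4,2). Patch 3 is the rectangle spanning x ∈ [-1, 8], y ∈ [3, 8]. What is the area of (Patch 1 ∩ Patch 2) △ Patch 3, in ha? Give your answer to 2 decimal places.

39.18

|Patch 1 ∩ Patch 2| = 6.7222.
|(Patch 1 ∩ Patch 2) ∩ Patch 3| = 6.2722.
|(Patch 1 ∩ Patch 2) △ Patch 3| = 6.7222 + 45 − 12.5444 = 39.18.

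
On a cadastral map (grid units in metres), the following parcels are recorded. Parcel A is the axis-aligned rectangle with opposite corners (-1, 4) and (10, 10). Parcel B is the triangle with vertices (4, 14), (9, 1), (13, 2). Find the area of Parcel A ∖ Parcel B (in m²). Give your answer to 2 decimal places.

52.15

|Parcel A| = 66, |Parcel A∩Parcel B| = 13.8462.
|Parcel A ∖ Parcel B| = |Parcel A| − |Parcel A∩Parcel B| = 66 − 13.8462 = 52.15.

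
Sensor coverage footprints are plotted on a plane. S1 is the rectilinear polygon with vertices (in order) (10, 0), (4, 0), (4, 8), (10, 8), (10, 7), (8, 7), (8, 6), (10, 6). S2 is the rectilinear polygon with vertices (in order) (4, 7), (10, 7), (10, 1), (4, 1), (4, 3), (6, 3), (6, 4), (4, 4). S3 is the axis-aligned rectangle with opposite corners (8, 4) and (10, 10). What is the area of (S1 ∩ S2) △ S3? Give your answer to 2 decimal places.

36.00

|S1 ∩ S2| = 32.
|(S1 ∩ S2) ∩ S3| = 4.
|(S1 ∩ S2) △ S3| = 32 + 12 − 8 = 36.00.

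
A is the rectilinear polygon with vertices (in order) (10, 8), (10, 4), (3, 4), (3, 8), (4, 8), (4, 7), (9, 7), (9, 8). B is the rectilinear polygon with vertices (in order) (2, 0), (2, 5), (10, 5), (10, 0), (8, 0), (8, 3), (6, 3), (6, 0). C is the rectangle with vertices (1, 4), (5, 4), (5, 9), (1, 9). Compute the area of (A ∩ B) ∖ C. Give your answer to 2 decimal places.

|A ∩ B| = 7.
|(A ∩ B) ∩ C| = 2.
|(A ∩ B) ∖ C| = 7 − 2 = 5.00.

5.00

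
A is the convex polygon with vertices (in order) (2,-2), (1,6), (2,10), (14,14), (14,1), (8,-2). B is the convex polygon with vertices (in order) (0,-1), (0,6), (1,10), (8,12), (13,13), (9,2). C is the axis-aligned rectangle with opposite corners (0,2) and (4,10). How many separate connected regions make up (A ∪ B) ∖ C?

1

(A ∪ B) ∖ C is a single connected region.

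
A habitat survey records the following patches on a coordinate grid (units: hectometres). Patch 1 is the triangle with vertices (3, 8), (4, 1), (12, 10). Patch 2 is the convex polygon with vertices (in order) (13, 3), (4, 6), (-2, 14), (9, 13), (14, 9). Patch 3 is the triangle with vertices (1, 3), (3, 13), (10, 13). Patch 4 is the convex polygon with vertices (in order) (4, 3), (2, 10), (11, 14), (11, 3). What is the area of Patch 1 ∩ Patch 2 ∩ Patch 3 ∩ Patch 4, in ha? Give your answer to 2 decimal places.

The intersection is the polygon with vertices (3.864,6.182), (3.118,7.176), (3,8), (6.125,8.694).
By the shoelace formula its area is 3.39.

3.39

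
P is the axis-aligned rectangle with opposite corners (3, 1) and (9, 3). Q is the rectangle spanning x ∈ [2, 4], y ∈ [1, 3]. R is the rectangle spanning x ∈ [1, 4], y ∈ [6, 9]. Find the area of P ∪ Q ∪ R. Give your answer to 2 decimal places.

23.00

By inclusion–exclusion:
Individual areas: |P| = 12, |Q| = 4, |R| = 9.
|P∩Q|: x∈[3,4], y∈[1,3] → 1·2 = 2.
|P∩R| = 0 (no overlap).
|Q∩R| = 0 (no overlap).
|P∩Q∩R| = 0.
|P ∪ Q ∪ R| = 25 − 2 + 0 = 23.00.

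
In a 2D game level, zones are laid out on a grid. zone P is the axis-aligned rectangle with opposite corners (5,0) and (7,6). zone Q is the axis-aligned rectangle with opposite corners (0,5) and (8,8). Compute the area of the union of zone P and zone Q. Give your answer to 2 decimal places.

34.00

By inclusion–exclusion:
Individual areas: |zone P| = 12, |zone Q| = 24.
|zone P∩zone Q|: x∈[5,7], y∈[5,6] → 2·1 = 2.
|zone P ∪ zone Q| = 36 − 2 = 34.00.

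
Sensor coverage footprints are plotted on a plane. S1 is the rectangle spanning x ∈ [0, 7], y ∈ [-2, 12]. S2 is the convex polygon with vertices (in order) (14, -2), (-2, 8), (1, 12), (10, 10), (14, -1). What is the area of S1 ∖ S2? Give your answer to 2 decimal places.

|S1| = 98, |S1∩S2| = 47.3958.
|S1 ∖ S2| = |S1| − |S1∩S2| = 98 − 47.3958 = 50.60.

50.60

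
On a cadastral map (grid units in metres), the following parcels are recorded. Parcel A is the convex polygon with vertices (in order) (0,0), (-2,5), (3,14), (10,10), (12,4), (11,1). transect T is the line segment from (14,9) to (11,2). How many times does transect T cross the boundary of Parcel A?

1

The segment meets the boundary at (11.938,4.188).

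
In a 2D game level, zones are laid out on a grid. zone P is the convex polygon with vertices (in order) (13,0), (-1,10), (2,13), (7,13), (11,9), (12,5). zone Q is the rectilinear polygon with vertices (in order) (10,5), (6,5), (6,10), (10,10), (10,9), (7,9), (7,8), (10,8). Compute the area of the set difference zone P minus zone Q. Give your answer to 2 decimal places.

66.00

|zone P| = 83, |zone P∩zone Q| = 17.
|zone P ∖ zone Q| = |zone P| − |zone P∩zone Q| = 83 − 17 = 66.00.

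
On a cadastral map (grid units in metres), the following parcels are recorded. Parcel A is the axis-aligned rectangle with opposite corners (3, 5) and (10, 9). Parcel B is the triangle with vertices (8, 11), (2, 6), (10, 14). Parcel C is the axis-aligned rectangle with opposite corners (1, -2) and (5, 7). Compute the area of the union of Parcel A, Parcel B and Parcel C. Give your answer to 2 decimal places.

By inclusion–exclusion:
Individual areas: |Parcel A| = 28, |Parcel B| = 4, |Parcel C| = 36.
|Parcel A∩Parcel B| = 0.8167.
|Parcel A∩Parcel C|: x∈[3,5], y∈[5,7] → 2·2 = 4.
|Parcel B∩Parcel C| = 0.1.
|Parcel A∩Parcel B∩Parcel C| = 0.0167.
|Parcel A ∪ Parcel B ∪ Parcel C| = 68 − 4.9167 + 0.0167 = 63.10.

63.10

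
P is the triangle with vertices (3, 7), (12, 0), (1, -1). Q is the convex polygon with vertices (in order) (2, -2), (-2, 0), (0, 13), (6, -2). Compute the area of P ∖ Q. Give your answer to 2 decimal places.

27.65

|P| = 43, |P∩Q| = 15.3489.
|P ∖ Q| = |P| − |P∩Q| = 43 − 15.3489 = 27.65.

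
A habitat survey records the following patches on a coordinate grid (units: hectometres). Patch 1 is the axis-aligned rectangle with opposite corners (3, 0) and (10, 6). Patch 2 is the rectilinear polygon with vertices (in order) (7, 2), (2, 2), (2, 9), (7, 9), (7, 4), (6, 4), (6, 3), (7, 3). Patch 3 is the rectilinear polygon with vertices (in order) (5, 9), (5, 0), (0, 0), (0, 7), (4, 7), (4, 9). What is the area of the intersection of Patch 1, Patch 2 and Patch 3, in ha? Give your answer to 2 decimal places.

8.00

The intersection is the polygon with vertices (5,6), (5,2), (3,2), (3,6).
By the shoelace formula its area is 8.00.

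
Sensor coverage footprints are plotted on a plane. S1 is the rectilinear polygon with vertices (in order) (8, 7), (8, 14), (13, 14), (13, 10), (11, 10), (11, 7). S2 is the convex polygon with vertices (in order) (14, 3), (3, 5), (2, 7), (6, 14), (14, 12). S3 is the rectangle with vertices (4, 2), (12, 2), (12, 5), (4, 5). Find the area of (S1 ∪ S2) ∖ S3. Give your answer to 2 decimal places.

|S1 ∪ S2| = 101.625.
|(S1 ∪ S2) ∩ S3| = 7.2727.
|(S1 ∪ S2) ∖ S3| = 101.625 − 7.2727 = 94.35.

94.35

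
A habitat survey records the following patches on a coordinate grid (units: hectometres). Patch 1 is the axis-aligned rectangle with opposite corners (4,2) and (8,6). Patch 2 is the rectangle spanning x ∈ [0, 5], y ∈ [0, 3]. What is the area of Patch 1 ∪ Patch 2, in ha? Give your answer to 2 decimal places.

30.00

By inclusion–exclusion:
Individual areas: |Patch 1| = 16, |Patch 2| = 15.
|Patch 1∩Patch 2|: x∈[4,5], y∈[2,3] → 1·1 = 1.
|Patch 1 ∪ Patch 2| = 31 − 1 = 30.00.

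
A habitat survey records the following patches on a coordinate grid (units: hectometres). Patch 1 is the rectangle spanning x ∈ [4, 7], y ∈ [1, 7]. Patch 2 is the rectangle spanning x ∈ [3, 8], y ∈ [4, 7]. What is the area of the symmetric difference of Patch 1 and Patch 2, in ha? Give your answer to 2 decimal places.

15.00

|Patch 1∩Patch 2|: x∈[4,7], y∈[4,7] → 3·3 = 9.
|Patch 1 △ Patch 2| = |Patch 1| + |Patch 2| − 2·|Patch 1∩Patch 2| = 18 + 15 − 18 = 15.00.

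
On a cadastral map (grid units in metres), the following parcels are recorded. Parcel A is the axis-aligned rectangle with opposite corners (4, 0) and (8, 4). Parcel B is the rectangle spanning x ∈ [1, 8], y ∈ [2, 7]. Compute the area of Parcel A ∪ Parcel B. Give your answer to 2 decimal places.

By inclusion–exclusion:
Individual areas: |Parcel A| = 16, |Parcel B| = 35.
|Parcel A∩Parcel B|: x∈[4,8], y∈[2,4] → 4·2 = 8.
|Parcel A ∪ Parcel B| = 51 − 8 = 43.00.

43.00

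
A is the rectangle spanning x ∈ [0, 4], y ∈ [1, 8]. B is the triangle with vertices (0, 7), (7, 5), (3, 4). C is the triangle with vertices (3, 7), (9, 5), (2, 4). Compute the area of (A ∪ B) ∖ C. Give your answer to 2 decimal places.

23.96

|A ∪ B| = 30.4107.
|(A ∪ B) ∩ C| = 6.4524.
|(A ∪ B) ∖ C| = 30.4107 − 6.4524 = 23.96.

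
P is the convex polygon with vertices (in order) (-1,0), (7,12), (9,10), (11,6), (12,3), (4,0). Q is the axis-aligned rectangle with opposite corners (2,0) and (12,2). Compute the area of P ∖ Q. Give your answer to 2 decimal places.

69.17

|P| = 78.5, |P∩Q| = 9.3333.
|P ∖ Q| = |P| − |P∩Q| = 78.5 − 9.3333 = 69.17.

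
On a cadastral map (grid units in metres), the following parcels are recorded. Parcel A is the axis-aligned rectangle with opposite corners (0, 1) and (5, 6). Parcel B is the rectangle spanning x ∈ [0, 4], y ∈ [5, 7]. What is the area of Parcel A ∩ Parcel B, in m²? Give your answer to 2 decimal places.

4.00

|Parcel A∩Parcel B|: x∈[0,4], y∈[5,6] → 4·1 = 4.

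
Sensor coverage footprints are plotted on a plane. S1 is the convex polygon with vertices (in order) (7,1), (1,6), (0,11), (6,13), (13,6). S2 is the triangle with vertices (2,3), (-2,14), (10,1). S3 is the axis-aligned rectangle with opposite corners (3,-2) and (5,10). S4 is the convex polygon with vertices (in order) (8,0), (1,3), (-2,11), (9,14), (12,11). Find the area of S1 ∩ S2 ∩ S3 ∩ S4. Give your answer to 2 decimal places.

8.00

The intersection is the polygon with vertices (5,2.667), (3,4.333), (3,8.583), (5,6.417).
By the shoelace formula its area is 8.00.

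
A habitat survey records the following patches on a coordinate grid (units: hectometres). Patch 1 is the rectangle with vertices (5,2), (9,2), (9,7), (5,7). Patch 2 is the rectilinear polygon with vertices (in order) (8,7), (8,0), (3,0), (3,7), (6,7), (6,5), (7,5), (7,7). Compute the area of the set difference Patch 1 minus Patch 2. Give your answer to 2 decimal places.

7.00

|Patch 1| = 20, |Patch 1∩Patch 2| = 13.
|Patch 1 ∖ Patch 2| = |Patch 1| − |Patch 1∩Patch 2| = 20 − 13 = 7.00.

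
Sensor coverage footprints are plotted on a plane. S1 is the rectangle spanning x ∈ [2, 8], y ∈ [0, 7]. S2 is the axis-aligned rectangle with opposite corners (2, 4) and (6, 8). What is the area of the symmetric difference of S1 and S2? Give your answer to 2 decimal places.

34.00

|S1∩S2|: x∈[2,6], y∈[4,7] → 4·3 = 12.
|S1 △ S2| = |S1| + |S2| − 2·|S1∩S2| = 42 + 16 − 24 = 34.00.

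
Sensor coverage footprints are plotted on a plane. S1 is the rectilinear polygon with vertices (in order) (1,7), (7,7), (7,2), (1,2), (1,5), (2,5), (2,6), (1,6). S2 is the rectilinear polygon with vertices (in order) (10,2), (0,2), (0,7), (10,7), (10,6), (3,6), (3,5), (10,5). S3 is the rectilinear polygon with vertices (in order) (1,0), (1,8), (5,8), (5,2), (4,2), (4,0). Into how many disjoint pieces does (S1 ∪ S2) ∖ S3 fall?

(S1 ∪ S2) ∖ S3 splits into 2 disjoint pieces (area 22, area 5).

2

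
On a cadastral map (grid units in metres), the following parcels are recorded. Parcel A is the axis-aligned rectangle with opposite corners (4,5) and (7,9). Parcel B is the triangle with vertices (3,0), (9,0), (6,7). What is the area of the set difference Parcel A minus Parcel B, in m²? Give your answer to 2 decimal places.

|Parcel A| = 12, |Parcel A∩Parcel B| = 1.7143.
|Parcel A ∖ Parcel B| = |Parcel A| − |Parcel A∩Parcel B| = 12 − 1.7143 = 10.29.

10.29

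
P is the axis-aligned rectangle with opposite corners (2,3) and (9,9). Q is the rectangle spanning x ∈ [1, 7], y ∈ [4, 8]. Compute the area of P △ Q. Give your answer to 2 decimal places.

|P∩Q|: x∈[2,7], y∈[4,8] → 5·4 = 20.
|P △ Q| = |P| + |Q| − 2·|P∩Q| = 42 + 24 − 40 = 26.00.

26.00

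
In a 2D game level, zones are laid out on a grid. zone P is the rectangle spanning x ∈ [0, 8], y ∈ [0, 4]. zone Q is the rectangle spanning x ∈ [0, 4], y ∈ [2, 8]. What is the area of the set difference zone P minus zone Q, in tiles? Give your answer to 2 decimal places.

24.00

|zone P∩zone Q|: x∈[0,4], y∈[2,4] → 4·2 = 8.
|zone P| = 32.
|zone P ∖ zone Q| = |zone P| − |zone P∩zone Q| = 32 − 8 = 24.00.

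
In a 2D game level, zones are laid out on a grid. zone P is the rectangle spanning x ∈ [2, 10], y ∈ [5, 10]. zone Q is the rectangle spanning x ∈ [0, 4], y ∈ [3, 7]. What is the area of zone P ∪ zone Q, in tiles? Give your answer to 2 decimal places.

52.00

By inclusion–exclusion:
Individual areas: |zone P| = 40, |zone Q| = 16.
|zone P∩zone Q|: x∈[2,4], y∈[5,7] → 2·2 = 4.
|zone P ∪ zone Q| = 56 − 4 = 52.00.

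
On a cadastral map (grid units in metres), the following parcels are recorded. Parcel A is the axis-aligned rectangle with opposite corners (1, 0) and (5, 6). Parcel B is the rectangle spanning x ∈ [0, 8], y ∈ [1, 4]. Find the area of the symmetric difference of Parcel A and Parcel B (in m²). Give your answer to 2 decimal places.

24.00

|Parcel A∩Parcel B|: x∈[1,5], y∈[1,4] → 4·3 = 12.
|Parcel A △ Parcel B| = |Parcel A| + |Parcel B| − 2·|Parcel A∩Parcel B| = 24 + 24 − 24 = 24.00.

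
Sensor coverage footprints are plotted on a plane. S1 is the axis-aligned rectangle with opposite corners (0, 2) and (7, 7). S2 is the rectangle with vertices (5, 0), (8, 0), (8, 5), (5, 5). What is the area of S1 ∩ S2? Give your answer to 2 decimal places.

6.00

|S1∩S2|: x∈[5,7], y∈[2,5] → 2·3 = 6.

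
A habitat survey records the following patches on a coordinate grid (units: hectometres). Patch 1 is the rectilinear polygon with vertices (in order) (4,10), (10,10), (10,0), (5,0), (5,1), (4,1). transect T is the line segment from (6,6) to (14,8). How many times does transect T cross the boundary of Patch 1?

1

The segment meets the boundary at (10,7).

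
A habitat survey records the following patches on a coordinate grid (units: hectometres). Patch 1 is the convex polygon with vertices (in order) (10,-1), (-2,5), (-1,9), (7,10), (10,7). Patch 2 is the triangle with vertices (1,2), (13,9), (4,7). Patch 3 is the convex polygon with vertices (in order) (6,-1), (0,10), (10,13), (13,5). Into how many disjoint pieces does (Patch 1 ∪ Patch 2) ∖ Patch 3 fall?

3

(Patch 1 ∪ Patch 2) ∖ Patch 3 splits into 3 disjoint pieces (area 20.8863, area 0.3077, area 4.3308).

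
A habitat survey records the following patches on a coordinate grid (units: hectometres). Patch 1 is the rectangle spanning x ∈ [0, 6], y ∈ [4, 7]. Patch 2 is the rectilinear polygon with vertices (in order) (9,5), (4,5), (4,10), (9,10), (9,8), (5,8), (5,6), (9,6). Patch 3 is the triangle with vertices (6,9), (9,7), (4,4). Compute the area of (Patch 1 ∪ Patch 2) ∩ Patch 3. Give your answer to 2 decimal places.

|Patch 1 ∪ Patch 2| = 32.
|(Patch 1 ∪ Patch 2) ∩ Patch 3| = 4.48.

4.48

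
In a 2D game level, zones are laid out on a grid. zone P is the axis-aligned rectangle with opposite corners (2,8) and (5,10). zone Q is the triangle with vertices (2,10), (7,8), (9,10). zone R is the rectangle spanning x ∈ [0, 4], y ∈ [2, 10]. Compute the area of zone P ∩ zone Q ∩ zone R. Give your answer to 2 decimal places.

0.80

The intersection is the polygon with vertices (2,10), (4,10), (4,9.2).
By the shoelace formula its area is 0.80.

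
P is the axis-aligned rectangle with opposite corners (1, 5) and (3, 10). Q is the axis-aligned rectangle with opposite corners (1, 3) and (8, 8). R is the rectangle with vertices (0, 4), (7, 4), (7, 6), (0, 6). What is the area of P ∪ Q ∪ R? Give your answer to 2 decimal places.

41.00

By inclusion–exclusion:
Individual areas: |P| = 10, |Q| = 35, |R| = 14.
|P∩Q|: x∈[1,3], y∈[5,8] → 2·3 = 6.
|P∩R|: x∈[1,3], y∈[5,6] → 2·1 = 2.
|Q∩R|: x∈[1,7], y∈[4,6] → 6·2 = 12.
|P∩Q∩R| = 2.
|P ∪ Q ∪ R| = 59 − 20 + 2 = 41.00.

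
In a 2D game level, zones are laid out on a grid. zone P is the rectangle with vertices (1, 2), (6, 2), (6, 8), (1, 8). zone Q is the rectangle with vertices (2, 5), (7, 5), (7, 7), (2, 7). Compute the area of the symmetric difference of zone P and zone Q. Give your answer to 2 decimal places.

24.00

|zone P∩zone Q|: x∈[2,6], y∈[5,7] → 4·2 = 8.
|zone P △ zone Q| = |zone P| + |zone Q| − 2·|zone P∩zone Q| = 30 + 10 − 16 = 24.00.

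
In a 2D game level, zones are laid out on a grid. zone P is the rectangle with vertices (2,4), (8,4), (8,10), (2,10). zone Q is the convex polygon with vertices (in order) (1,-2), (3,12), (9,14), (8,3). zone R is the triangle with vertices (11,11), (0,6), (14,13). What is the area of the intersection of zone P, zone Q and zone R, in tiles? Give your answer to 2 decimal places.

The intersection is the polygon with vertices (8,9.636), (2.292,7.042), (2.308,7.154), (8,10).
By the shoelace formula its area is 1.33.

1.33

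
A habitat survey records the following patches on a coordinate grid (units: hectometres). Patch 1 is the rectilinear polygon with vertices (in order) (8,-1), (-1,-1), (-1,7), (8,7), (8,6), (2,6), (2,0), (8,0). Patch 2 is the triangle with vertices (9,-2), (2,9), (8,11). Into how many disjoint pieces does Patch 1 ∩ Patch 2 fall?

Patch 1 ∩ Patch 2 splits into 2 disjoint pieces (area 4.4091, area 0.0584).

2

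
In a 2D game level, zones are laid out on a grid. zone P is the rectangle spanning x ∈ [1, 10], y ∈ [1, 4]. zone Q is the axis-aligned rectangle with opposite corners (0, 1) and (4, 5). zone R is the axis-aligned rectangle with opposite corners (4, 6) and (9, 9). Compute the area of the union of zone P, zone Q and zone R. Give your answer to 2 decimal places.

49.00

By inclusion–exclusion:
Individual areas: |zone P| = 27, |zone Q| = 16, |zone R| = 15.
|zone P∩zone Q|: x∈[1,4], y∈[1,4] → 3·3 = 9.
|zone P∩zone R| = 0 (no overlap).
|zone Q∩zone R| = 0 (no overlap).
|zone P∩zone Q∩zone R| = 0.
|zone P ∪ zone Q ∪ zone R| = 58 − 9 + 0 = 49.00.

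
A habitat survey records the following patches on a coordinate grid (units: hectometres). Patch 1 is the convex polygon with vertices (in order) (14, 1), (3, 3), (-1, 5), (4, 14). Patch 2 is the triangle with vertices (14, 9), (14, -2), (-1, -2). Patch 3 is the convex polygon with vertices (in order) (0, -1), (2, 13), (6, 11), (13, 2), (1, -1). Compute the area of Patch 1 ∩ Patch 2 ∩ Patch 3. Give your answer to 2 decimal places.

The intersection is the polygon with vertices (9.896,5.991), (13,2), (11.105,1.526), (5.258,2.589).
By the shoelace formula its area is 16.92.

16.92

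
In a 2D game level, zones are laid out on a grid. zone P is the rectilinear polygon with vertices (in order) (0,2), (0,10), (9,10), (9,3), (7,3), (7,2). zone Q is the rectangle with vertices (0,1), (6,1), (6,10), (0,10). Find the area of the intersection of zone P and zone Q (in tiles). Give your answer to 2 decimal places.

The intersection is the polygon with vertices (0,10), (6,10), (6,2), (0,2).
By the shoelace formula its area is 48.00.

48.00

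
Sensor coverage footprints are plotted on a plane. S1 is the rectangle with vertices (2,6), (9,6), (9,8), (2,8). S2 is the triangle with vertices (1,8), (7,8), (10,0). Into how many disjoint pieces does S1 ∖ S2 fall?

2

S1 ∖ S2 splits into 2 disjoint pieces (area 3.25, area 0.6944).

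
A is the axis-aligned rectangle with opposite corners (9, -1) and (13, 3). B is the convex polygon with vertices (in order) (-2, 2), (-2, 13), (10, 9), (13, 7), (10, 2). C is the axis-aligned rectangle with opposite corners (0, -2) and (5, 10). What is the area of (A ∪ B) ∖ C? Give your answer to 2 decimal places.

|A ∪ B| = 133.2.
|(A ∪ B) ∩ C| = 40.
|(A ∪ B) ∖ C| = 133.2 − 40 = 93.20.

93.20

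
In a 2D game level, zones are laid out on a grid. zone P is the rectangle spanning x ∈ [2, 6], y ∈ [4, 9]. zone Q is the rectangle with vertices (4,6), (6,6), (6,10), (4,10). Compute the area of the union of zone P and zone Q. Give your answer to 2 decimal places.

22.00

By inclusion–exclusion:
Individual areas: |zone P| = 20, |zone Q| = 8.
|zone P∩zone Q|: x∈[4,6], y∈[6,9] → 2·3 = 6.
|zone P ∪ zone Q| = 28 − 6 = 22.00.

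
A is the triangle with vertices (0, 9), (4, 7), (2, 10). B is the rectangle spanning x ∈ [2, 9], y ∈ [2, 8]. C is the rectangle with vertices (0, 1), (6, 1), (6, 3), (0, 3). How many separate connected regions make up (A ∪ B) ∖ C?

1

(A ∪ B) ∖ C is a single connected region.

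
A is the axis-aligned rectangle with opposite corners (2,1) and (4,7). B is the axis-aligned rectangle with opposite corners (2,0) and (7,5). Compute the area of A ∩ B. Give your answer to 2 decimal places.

|A∩B|: x∈[2,4], y∈[1,5] → 2·4 = 8.

8.00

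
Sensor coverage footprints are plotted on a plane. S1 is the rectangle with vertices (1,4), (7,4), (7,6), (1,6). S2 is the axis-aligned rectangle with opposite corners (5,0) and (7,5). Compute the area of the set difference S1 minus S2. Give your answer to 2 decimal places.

10.00

|S1∩S2|: x∈[5,7], y∈[4,5] → 2·1 = 2.
|S1| = 12.
|S1 ∖ S2| = |S1| − |S1∩S2| = 12 − 2 = 10.00.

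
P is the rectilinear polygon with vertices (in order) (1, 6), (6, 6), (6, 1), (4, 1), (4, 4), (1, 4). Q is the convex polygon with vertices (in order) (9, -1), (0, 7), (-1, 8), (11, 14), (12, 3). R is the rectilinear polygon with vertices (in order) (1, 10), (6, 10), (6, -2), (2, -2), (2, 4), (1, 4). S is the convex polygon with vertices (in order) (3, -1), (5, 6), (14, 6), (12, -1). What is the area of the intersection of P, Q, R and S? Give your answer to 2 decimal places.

5.24

The intersection is the polygon with vertices (4.215,3.253), (5,6), (6,6), (6,1.667).
By the shoelace formula its area is 5.24.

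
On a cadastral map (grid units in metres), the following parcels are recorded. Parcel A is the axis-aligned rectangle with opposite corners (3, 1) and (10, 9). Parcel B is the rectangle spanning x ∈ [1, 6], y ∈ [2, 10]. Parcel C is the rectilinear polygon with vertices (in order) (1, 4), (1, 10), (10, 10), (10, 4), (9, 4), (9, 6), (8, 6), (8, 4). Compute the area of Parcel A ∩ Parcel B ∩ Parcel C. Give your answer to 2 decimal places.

The intersection is the polygon with vertices (6,9), (6,4), (3,4), (3,9).
By the shoelace formula its area is 15.00.

15.00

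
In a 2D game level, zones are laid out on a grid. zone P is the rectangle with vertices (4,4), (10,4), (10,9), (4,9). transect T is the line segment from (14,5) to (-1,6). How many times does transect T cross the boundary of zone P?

The segment meets the boundary at (4,5.667), (10,5.267).

2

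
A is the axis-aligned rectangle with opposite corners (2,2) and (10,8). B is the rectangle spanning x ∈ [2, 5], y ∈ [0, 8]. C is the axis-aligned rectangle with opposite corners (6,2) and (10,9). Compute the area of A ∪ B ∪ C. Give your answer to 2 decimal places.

By inclusion–exclusion:
Individual areas: |A| = 48, |B| = 24, |C| = 28.
|A∩B|: x∈[2,5], y∈[2,8] → 3·6 = 18.
|A∩C|: x∈[6,10], y∈[2,8] → 4·6 = 24.
|B∩C| = 0 (no overlap).
|A∩B∩C| = 0.
|A ∪ B ∪ C| = 100 − 42 + 0 = 58.00.

58.00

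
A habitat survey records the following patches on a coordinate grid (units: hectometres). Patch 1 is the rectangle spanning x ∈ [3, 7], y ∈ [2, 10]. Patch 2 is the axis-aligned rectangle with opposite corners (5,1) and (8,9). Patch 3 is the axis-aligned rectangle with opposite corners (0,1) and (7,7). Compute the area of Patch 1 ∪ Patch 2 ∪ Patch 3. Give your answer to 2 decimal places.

62.00

By inclusion–exclusion:
Individual areas: |Patch 1| = 32, |Patch 2| = 24, |Patch 3| = 42.
|Patch 1∩Patch 2|: x∈[5,7], y∈[2,9] → 2·7 = 14.
|Patch 1∩Patch 3|: x∈[3,7], y∈[2,7] → 4·5 = 20.
|Patch 2∩Patch 3|: x∈[5,7], y∈[1,7] → 2·6 = 12.
|Patch 1∩Patch 2∩Patch 3| = 10.
|Patch 1 ∪ Patch 2 ∪ Patch 3| = 98 − 46 + 10 = 62.00.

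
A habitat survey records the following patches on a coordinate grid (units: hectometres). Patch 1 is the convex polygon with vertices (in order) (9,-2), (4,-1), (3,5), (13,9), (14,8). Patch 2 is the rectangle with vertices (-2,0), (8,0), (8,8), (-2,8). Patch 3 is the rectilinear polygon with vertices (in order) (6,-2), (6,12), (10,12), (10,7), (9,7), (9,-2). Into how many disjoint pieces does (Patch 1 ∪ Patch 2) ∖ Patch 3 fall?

2

(Patch 1 ∪ Patch 2) ∖ Patch 3 splits into 2 disjoint pieces (area 66.4833, area 25.7).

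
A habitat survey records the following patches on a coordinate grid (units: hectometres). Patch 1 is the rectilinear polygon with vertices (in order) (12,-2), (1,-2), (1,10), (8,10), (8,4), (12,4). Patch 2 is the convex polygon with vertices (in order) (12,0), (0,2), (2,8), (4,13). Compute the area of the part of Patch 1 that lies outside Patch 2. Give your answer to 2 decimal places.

|Patch 1| = 108, |Patch 1∩Patch 2| = 62.9244.
|Patch 1 ∖ Patch 2| = |Patch 1| − |Patch 1∩Patch 2| = 108 − 62.9244 = 45.08.

45.08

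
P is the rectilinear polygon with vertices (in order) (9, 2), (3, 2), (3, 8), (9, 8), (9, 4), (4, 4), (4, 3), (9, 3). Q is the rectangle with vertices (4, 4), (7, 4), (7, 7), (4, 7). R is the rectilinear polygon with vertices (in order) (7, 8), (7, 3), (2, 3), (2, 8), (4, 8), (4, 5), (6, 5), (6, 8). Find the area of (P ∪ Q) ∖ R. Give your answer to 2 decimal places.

|P ∪ Q| = 31.
|(P ∪ Q) ∩ R| = 11.
|(P ∪ Q) ∖ R| = 31 − 11 = 20.00.

20.00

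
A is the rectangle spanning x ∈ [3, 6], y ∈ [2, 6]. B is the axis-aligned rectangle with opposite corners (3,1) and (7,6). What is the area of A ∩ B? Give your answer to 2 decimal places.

12.00

|A∩B|: x∈[3,6], y∈[2,6] → 3·4 = 12.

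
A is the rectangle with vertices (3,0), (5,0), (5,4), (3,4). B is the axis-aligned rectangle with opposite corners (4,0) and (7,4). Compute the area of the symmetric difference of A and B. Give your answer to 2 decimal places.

|A∩B|: x∈[4,5], y∈[0,4] → 1·4 = 4.
|A △ B| = |A| + |B| − 2·|A∩B| = 8 + 12 − 8 = 12.00.

12.00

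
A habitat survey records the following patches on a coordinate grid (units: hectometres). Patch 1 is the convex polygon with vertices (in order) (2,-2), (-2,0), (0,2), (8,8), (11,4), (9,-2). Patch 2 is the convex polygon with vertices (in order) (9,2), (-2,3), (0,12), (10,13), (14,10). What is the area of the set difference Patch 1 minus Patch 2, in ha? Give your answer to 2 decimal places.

46.24

|Patch 1| = 76, |Patch 1∩Patch 2| = 29.7617.
|Patch 1 ∖ Patch 2| = |Patch 1| − |Patch 1∩Patch 2| = 76 − 29.7617 = 46.24.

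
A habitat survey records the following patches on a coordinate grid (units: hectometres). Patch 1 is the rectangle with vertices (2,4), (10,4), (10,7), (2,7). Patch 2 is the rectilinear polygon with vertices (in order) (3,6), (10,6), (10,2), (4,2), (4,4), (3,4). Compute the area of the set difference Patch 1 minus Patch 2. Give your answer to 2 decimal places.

|Patch 1| = 24, |Patch 1∩Patch 2| = 14.
|Patch 1 ∖ Patch 2| = |Patch 1| − |Patch 1∩Patch 2| = 24 − 14 = 10.00.

10.00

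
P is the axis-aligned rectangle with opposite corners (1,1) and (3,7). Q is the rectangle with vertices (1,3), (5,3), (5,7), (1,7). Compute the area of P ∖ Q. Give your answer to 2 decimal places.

4.00

|P∩Q|: x∈[1,3], y∈[3,7] → 2·4 = 8.
|P| = 12.
|P ∖ Q| = |P| − |P∩Q| = 12 − 8 = 4.00.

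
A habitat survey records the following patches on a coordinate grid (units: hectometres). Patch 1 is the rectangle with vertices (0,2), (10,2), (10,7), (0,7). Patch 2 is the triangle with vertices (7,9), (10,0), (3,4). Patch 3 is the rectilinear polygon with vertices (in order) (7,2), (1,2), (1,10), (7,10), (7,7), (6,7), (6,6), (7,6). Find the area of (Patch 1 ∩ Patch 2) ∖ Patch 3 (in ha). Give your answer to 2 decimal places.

|Patch 1 ∩ Patch 2| = 20.4.
|(Patch 1 ∩ Patch 2) ∩ Patch 3| = 11.9.
|(Patch 1 ∩ Patch 2) ∖ Patch 3| = 20.4 − 11.9 = 8.50.

8.50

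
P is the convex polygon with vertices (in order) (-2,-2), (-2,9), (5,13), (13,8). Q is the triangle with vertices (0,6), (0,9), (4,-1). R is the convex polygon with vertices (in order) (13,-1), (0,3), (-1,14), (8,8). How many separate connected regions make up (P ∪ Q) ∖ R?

(P ∪ Q) ∖ R splits into 2 disjoint pieces (area 26.9451, area 26.7157).

2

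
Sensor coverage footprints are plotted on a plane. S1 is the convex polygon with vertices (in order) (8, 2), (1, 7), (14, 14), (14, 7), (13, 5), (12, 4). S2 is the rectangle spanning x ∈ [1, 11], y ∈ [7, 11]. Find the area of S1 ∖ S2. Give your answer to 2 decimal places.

57.36

|S1| = 82.5, |S1∩S2| = 25.1429.
|S1 ∖ S2| = |S1| − |S1∩S2| = 82.5 − 25.1429 = 57.36.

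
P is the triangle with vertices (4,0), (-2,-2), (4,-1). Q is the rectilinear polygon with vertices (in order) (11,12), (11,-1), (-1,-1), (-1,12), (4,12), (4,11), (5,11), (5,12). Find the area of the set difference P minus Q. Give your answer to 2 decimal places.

1.50

|P| = 3, |P∩Q| = 1.5.
|P ∖ Q| = |P| − |P∩Q| = 3 − 1.5 = 1.50.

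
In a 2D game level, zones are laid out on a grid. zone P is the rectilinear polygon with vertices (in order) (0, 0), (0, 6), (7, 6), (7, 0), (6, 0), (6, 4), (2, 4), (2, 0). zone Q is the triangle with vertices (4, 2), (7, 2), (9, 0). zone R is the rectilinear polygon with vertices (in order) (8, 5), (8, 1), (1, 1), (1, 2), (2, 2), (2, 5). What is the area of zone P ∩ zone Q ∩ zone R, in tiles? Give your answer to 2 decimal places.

0.95

The intersection is the polygon with vertices (6,1.2), (6,2), (7,2), (7,1), (6.5,1).
By the shoelace formula its area is 0.95.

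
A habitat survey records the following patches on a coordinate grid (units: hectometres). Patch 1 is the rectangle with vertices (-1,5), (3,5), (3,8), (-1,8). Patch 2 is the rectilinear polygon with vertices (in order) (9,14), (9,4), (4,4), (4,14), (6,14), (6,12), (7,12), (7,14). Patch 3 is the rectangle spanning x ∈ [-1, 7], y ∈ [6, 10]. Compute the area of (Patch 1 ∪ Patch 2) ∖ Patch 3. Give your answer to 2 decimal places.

40.00

|Patch 1 ∪ Patch 2| = 60.
|(Patch 1 ∪ Patch 2) ∩ Patch 3| = 20.
|(Patch 1 ∪ Patch 2) ∖ Patch 3| = 60 − 20 = 40.00.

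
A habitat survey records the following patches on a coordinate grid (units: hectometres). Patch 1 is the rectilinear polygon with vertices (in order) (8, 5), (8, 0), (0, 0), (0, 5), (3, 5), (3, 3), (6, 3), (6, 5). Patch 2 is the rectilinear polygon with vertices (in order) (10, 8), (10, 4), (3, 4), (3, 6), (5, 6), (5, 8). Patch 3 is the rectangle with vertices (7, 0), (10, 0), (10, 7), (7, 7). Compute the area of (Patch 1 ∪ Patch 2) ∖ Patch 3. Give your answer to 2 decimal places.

|Patch 1 ∪ Patch 2| = 56.
|(Patch 1 ∪ Patch 2) ∩ Patch 3| = 13.
|(Patch 1 ∪ Patch 2) ∖ Patch 3| = 56 − 13 = 43.00.

43.00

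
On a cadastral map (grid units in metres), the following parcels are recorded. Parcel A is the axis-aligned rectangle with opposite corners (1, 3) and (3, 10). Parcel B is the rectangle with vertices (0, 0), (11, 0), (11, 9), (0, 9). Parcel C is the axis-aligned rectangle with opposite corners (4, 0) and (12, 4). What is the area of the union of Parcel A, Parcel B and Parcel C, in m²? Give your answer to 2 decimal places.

105.00

By inclusion–exclusion:
Individual areas: |Parcel A| = 14, |Parcel B| = 99, |Parcel C| = 32.
|Parcel A∩Parcel B|: x∈[1,3], y∈[3,9] → 2·6 = 12.
|Parcel A∩Parcel C| = 0 (no overlap).
|Parcel B∩Parcel C|: x∈[4,11], y∈[0,4] → 7·4 = 28.
|Parcel A∩Parcel B∩Parcel C| = 0.
|Parcel A ∪ Parcel B ∪ Parcel C| = 145 − 40 + 0 = 105.00.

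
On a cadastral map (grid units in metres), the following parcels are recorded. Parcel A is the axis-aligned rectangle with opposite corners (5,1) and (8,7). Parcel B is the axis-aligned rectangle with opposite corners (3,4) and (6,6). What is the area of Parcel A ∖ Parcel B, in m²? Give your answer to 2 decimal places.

16.00

|Parcel A∩Parcel B|: x∈[5,6], y∈[4,6] → 1·2 = 2.
|Parcel A| = 18.
|Parcel A ∖ Parcel B| = |Parcel A| − |Parcel A∩Parcel B| = 18 − 2 = 16.00.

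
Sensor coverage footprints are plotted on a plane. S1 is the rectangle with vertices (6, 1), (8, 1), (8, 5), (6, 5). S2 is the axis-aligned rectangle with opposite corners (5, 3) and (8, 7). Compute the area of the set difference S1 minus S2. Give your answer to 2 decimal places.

|S1∩S2|: x∈[6,8], y∈[3,5] → 2·2 = 4.
|S1| = 8.
|S1 ∖ S2| = |S1| − |S1∩S2| = 8 − 4 = 4.00.

4.00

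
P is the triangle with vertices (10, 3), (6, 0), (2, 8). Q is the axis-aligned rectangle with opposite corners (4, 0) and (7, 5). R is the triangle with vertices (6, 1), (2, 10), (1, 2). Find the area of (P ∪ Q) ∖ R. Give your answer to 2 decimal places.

20.02

|P ∪ Q| = 26.3875.
|(P ∪ Q) ∩ R| = 6.3692.
|(P ∪ Q) ∖ R| = 26.3875 − 6.3692 = 20.02.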